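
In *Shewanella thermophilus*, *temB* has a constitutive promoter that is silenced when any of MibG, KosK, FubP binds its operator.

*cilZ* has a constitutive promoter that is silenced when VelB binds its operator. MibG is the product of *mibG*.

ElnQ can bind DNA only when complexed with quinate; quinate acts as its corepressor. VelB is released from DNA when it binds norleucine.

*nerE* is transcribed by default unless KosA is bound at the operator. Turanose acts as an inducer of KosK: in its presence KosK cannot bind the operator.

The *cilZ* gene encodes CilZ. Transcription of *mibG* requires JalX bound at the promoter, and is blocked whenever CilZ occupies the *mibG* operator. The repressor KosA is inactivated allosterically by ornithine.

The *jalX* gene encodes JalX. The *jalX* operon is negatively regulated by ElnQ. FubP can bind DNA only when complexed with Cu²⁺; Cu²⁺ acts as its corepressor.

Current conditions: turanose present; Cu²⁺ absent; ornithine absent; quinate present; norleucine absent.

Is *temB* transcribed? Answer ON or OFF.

Norleucine is absent, so VelB is active.
With repressor VelB bound, *cilZ* is not transcribed.
So CilZ is not produced.
Quinate is present, so ElnQ is active.
With repressor ElnQ bound, *jalX* is not transcribed.
So JalX is not produced.
Required activator JalX is absent, so *mibG* is not transcribed.
So MibG is not produced.
Turanose is present, so KosK is inactive.
Cu²⁺ is absent, so FubP is inactive.
With no repressor bound, *temB* is transcribed.

ON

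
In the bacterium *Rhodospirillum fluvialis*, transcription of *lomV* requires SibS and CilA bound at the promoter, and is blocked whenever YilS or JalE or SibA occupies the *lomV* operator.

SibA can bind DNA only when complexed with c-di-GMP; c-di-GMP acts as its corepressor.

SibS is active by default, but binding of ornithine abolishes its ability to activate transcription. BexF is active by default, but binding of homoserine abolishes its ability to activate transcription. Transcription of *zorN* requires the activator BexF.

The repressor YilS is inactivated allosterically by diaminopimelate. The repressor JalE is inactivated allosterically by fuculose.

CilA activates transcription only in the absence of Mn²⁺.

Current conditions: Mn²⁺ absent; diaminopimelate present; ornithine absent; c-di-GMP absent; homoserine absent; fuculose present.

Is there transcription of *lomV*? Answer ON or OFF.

Ornithine is absent, so SibS is active.
Diaminopimelate is present, so YilS is inactive.
Fuculose is present, so JalE is inactive.
c-di-GMP is absent, so SibA is inactive.
Mn²⁺ is absent, so CilA is active.
No repressor is bound and SibS and CilA are active, so *lomV* is transcribed.

ON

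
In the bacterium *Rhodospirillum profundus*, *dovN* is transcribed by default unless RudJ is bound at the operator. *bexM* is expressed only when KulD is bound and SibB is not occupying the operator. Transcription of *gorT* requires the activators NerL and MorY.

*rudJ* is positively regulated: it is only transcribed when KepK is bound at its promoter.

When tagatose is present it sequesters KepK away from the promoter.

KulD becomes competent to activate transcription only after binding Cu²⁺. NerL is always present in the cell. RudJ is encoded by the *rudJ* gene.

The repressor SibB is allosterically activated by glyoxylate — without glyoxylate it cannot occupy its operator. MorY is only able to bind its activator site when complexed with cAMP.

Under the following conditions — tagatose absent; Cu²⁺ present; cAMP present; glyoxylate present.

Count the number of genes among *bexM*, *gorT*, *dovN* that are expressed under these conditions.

1

Glyoxylate is present, so SibB is active.
Cu²⁺ is present, so KulD is active.
With repressor SibB bound, *bexM* is not transcribed.
→ *bexM* is OFF.
NerL is produced constitutively and is active.
cAMP is present, so MorY is active.
No repressor is bound and NerL and MorY are active, so *gorT* is transcribed.
→ *gorT* is ON.
Tagatose is absent, so KepK is active.
No repressor is bound and KepK is active, so *rudJ* is transcribed.
So RudJ is produced and active.
With repressor RudJ bound, *dovN* is not transcribed.
→ *dovN* is OFF.
1 of the 3 genes is transcribed.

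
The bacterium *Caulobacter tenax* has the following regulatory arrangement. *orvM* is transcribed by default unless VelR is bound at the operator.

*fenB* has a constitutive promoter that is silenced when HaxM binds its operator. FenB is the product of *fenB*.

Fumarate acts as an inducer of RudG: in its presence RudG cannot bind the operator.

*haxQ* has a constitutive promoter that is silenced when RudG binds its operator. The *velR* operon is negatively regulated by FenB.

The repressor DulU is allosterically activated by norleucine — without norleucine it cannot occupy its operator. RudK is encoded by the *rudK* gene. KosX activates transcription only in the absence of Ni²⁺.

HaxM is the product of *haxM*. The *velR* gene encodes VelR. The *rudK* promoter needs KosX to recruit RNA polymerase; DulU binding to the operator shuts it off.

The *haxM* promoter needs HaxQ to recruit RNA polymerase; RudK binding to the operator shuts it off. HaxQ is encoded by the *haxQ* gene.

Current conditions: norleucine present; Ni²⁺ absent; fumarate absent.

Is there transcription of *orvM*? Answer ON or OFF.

Norleucine is present, so DulU is active.
Ni²⁺ is absent, so KosX is active.
With repressor DulU bound, *rudK* is not transcribed.
So RudK is not produced.
Fumarate is absent, so RudG is active.
With repressor RudG bound, *haxQ* is not transcribed.
So HaxQ is not produced.
Required activator HaxQ is absent, so *haxM* is not transcribed.
So HaxM is not produced.
With no repressor bound, *fenB* is transcribed.
So FenB is produced and active.
With repressor FenB bound, *velR* is not transcribed.
So VelR is not produced.
With no repressor bound, *orvM* is transcribed.

ON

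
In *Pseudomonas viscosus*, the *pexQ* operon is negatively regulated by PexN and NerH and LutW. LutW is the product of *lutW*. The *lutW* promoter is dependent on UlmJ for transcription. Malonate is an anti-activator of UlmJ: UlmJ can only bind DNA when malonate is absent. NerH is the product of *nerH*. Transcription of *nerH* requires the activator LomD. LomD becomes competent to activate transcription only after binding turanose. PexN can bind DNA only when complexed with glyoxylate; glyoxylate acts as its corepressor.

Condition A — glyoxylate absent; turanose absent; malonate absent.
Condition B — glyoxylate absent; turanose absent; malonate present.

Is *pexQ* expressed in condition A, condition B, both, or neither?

Condition A:
Glyoxylate is absent, so PexN is inactive.
Turanose is absent, so LomD is inactive.
Required activator LomD is absent, so *nerH* is not transcribed.
So NerH is not produced.
Malonate is absent, so UlmJ is active.
No repressor is bound and UlmJ is active, so *lutW* is transcribed.
So LutW is produced and active.
With repressor LutW bound, *pexQ* is not transcribed.
→ *pexQ* is OFF in A.
Condition B:
Glyoxylate is absent, so PexN is inactive.
Turanose is absent, so LomD is inactive.
Required activator LomD is absent, so *nerH* is not transcribed.
So NerH is not produced.
Malonate is present, so UlmJ is inactive.
Required activator UlmJ is absent, so *lutW* is not transcribed.
So LutW is not produced.
With no repressor bound, *pexQ* is transcribed.
→ *pexQ* is ON in B.

B only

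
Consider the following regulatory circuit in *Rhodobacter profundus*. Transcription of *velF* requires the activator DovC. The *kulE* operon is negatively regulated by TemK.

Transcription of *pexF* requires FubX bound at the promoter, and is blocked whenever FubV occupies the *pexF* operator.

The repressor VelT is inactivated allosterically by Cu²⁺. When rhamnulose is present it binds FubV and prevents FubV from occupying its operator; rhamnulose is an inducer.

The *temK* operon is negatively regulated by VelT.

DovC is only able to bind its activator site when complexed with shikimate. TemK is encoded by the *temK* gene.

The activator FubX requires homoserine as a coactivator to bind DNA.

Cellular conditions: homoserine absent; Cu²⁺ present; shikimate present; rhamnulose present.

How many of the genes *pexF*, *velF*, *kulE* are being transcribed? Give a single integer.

1

Homoserine is absent, so FubX is inactive.
Rhamnulose is present, so FubV is inactive.
Required activator FubX is absent, so *pexF* is not transcribed.
→ *pexF* is OFF.
Shikimate is present, so DovC is active.
No repressor is bound and DovC is active, so *velF* is transcribed.
→ *velF* is ON.
Cu²⁺ is present, so VelT is inactive.
With no repressor bound, *temK* is transcribed.
So TemK is produced and active.
With repressor TemK bound, *kulE* is not transcribed.
→ *kulE* is OFF.
1 of the 3 genes is transcribed.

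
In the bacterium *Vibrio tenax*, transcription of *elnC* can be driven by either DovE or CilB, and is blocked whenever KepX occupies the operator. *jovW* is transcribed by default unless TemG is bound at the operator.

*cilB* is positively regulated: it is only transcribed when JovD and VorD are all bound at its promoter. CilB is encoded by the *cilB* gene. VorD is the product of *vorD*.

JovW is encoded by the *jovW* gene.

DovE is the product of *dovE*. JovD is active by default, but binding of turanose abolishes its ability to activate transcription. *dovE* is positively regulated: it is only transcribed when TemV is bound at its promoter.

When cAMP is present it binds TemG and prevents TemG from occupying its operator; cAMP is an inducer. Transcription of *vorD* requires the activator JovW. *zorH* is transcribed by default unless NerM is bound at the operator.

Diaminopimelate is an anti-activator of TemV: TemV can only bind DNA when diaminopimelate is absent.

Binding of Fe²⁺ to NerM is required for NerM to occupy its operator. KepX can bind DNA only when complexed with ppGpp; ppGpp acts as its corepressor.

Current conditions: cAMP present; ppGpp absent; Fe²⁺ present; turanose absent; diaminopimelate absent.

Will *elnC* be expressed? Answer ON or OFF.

Diaminopimelate is absent, so TemV is active.
No repressor is bound and TemV is active, so *dovE* is transcribed.
So DovE is produced and active.
ppGpp is absent, so KepX is inactive.
Turanose is absent, so JovD is active.
cAMP is present, so TemG is inactive.
With no repressor bound, *jovW* is transcribed.
So JovW is produced and active.
No repressor is bound and JovW is active, so *vorD* is transcribed.
So VorD is produced and active.
No repressor is bound and JovD and VorD are active, so *cilB* is transcribed.
So CilB is produced and active.
Activator DovE is present, so *elnC* is transcribed.

ON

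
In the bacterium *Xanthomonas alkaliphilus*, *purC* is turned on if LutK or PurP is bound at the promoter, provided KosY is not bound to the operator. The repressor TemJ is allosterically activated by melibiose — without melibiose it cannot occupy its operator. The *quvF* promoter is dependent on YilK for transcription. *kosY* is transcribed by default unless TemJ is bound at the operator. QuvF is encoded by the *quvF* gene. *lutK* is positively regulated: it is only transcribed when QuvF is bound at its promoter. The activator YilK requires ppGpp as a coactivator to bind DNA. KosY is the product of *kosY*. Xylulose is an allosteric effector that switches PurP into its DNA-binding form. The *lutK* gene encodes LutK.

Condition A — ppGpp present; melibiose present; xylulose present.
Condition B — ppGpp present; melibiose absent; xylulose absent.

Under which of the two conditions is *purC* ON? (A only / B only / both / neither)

Condition A:
ppGpp is present, so YilK is active.
No repressor is bound and YilK is active, so *quvF* is transcribed.
So QuvF is produced and active.
No repressor is bound and QuvF is active, so *lutK* is transcribed.
So LutK is produced and active.
Melibiose is present, so TemJ is active.
With repressor TemJ bound, *kosY* is not transcribed.
So KosY is not produced.
Xylulose is present, so PurP is active.
Activator LutK is present, so *purC* is transcribed.
→ *purC* is ON in A.
Condition B:
ppGpp is present, so YilK is active.
No repressor is bound and YilK is active, so *quvF* is transcribed.
So QuvF is produced and active.
No repressor is bound and QuvF is active, so *lutK* is transcribed.
So LutK is produced and active.
Melibiose is absent, so TemJ is inactive.
With no repressor bound, *kosY* is transcribed.
So KosY is produced and active.
Xylulose is absent, so PurP is inactive.
With repressor KosY bound, *purC* is not transcribed.
→ *purC* is OFF in B.

A only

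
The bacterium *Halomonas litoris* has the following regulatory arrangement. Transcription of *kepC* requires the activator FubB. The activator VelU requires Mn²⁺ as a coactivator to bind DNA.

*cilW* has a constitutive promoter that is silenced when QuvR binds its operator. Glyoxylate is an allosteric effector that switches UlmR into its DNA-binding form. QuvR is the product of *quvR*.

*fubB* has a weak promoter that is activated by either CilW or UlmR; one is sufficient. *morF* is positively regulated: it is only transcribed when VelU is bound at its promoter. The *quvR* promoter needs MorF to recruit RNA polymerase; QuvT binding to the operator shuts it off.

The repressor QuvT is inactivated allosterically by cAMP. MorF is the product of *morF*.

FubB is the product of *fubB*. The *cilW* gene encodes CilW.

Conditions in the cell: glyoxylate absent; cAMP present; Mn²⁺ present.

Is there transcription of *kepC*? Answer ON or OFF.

OFF

Mn²⁺ is present, so VelU is active.
No repressor is bound and VelU is active, so *morF* is transcribed.
So MorF is produced and active.
cAMP is present, so QuvT is inactive.
No repressor is bound and MorF is active, so *quvR* is transcribed.
So QuvR is produced and active.
With repressor QuvR bound, *cilW* is not transcribed.
So CilW is not produced.
Glyoxylate is absent, so UlmR is inactive.
No activator is available at the *fubB* promoter, so *fubB* is not transcribed.
So FubB is not produced.
Required activator FubB is absent, so *kepC* is not transcribed.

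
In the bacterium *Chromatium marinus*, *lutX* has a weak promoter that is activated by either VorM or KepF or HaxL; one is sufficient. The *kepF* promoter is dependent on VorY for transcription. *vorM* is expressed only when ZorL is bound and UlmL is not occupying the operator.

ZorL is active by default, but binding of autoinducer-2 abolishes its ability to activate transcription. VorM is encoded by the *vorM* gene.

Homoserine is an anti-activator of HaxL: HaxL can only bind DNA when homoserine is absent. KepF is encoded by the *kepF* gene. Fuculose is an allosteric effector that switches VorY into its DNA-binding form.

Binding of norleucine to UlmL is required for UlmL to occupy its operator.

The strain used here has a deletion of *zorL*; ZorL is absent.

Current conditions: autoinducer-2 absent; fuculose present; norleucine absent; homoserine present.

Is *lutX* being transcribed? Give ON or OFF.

ZorL is non-functional in this strain, so it has no effect.
Norleucine is absent, so UlmL is inactive.
Required activator ZorL is absent, so *vorM* is not transcribed.
So VorM is not produced.
Fuculose is present, so VorY is active.
No repressor is bound and VorY is active, so *kepF* is transcribed.
So KepF is produced and active.
Homoserine is present, so HaxL is inactive.
Activator KepF is present, so *lutX* is transcribed.

ON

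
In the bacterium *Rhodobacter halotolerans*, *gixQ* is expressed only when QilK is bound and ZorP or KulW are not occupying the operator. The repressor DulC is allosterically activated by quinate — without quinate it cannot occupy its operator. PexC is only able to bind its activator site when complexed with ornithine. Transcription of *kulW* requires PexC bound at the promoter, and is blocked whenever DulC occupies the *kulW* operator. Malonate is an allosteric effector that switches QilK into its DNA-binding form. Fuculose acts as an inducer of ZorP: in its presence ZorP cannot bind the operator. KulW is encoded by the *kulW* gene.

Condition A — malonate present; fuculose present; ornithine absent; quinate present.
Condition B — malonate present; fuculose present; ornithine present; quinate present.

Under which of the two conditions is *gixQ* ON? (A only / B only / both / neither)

Condition A:
Malonate is present, so QilK is active.
Fuculose is present, so ZorP is inactive.
Ornithine is absent, so PexC is inactive.
Quinate is present, so DulC is active.
With repressor DulC bound, *kulW* is not transcribed.
So KulW is not produced.
No repressor is bound and QilK is active, so *gixQ* is transcribed.
→ *gixQ* is ON in A.
Condition B:
Malonate is present, so QilK is active.
Fuculose is present, so ZorP is inactive.
Ornithine is present, so PexC is active.
Quinate is present, so DulC is active.
With repressor DulC bound, *kulW* is not transcribed.
So KulW is not produced.
No repressor is bound and QilK is active, so *gixQ* is transcribed.
→ *gixQ* is ON in B.

both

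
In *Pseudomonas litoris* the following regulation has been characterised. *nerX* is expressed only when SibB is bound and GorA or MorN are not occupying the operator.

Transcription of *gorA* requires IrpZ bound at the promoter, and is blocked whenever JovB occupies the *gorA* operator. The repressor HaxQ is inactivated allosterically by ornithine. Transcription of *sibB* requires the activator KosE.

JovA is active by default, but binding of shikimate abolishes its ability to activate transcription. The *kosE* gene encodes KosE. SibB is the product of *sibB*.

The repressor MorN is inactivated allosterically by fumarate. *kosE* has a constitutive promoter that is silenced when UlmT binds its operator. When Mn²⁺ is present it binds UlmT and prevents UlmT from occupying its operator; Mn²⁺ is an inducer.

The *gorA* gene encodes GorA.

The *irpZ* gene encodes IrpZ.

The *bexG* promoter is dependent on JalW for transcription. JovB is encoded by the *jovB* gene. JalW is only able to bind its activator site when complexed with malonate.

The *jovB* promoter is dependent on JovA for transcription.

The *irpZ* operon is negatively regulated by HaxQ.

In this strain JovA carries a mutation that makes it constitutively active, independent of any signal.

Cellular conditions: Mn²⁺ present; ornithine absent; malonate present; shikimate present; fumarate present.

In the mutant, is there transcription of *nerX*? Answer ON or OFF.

ON

JovA is constitutively active in this strain.
No repressor is bound and JovA is active, so *jovB* is transcribed.
So JovB is produced and active.
Ornithine is absent, so HaxQ is active.
With repressor HaxQ bound, *irpZ* is not transcribed.
So IrpZ is not produced.
With repressor JovB bound, *gorA* is not transcribed.
So GorA is not produced.
Mn²⁺ is present, so UlmT is inactive.
With no repressor bound, *kosE* is transcribed.
So KosE is produced and active.
No repressor is bound and KosE is active, so *sibB* is transcribed.
So SibB is produced and active.
Fumarate is present, so MorN is inactive.
No repressor is bound and SibB is active, so *nerX* is transcribed.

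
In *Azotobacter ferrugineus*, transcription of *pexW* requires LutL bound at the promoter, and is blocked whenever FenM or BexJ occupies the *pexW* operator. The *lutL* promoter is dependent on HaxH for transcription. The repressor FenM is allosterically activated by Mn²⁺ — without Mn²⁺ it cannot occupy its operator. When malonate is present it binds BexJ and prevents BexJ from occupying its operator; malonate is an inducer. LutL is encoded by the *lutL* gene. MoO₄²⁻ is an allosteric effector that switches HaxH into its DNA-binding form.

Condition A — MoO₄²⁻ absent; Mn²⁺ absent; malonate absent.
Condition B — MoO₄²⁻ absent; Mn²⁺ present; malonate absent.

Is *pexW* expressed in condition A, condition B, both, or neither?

neither

Condition A:
MoO₄²⁻ is absent, so HaxH is inactive.
Required activator HaxH is absent, so *lutL* is not transcribed.
So LutL is not produced.
Mn²⁺ is absent, so FenM is inactive.
Malonate is absent, so BexJ is active.
With repressor BexJ bound, *pexW* is not transcribed.
→ *pexW* is OFF in A.
Condition B:
MoO₄²⁻ is absent, so HaxH is inactive.
Required activator HaxH is absent, so *lutL* is not transcribed.
So LutL is not produced.
Mn²⁺ is present, so FenM is active.
Malonate is absent, so BexJ is active.
With repressor FenM bound, *pexW* is not transcribed.
→ *pexW* is OFF in B.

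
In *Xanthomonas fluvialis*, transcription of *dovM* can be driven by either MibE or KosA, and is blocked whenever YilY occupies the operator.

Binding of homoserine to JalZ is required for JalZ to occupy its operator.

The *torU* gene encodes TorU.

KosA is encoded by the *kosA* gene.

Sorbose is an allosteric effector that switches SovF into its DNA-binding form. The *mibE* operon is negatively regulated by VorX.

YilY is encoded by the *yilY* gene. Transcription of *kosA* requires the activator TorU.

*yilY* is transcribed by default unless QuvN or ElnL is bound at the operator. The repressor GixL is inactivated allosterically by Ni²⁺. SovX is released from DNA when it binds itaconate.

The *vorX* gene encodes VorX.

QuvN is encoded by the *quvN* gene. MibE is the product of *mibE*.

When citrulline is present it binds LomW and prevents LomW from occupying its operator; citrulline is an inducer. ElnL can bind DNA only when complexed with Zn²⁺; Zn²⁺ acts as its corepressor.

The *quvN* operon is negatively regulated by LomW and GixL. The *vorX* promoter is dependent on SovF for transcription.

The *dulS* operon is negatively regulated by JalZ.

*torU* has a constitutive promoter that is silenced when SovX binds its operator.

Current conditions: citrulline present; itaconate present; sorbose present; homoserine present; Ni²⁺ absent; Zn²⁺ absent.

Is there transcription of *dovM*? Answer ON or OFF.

OFF

Sorbose is present, so SovF is active.
No repressor is bound and SovF is active, so *vorX* is transcribed.
So VorX is produced and active.
With repressor VorX bound, *mibE* is not transcribed.
So MibE is not produced.
Itaconate is present, so SovX is inactive.
With no repressor bound, *torU* is transcribed.
So TorU is produced and active.
No repressor is bound and TorU is active, so *kosA* is transcribed.
So KosA is produced and active.
Citrulline is present, so LomW is inactive.
Ni²⁺ is absent, so GixL is active.
With repressor GixL bound, *quvN* is not transcribed.
So QuvN is not produced.
Zn²⁺ is absent, so ElnL is inactive.
With no repressor bound, *yilY* is transcribed.
So YilY is produced and active.
With repressor YilY bound, *dovM* is not transcribed.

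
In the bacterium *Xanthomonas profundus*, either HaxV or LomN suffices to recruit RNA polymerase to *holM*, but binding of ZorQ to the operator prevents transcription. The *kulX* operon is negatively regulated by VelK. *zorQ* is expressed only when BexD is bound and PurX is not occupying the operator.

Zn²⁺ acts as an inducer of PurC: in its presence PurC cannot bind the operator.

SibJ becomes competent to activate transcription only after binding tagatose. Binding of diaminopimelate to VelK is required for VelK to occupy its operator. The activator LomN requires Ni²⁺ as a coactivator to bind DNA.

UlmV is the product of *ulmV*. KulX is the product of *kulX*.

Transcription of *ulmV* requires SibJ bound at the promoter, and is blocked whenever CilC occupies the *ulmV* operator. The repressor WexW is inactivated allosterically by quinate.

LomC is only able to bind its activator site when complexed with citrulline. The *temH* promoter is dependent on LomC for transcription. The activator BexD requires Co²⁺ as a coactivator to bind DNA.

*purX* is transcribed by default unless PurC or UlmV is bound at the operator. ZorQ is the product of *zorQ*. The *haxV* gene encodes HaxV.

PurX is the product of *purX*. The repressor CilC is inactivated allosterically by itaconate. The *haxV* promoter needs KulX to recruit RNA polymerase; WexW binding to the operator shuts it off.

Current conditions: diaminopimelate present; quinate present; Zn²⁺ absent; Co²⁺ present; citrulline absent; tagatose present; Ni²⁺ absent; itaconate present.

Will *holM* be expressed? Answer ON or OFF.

Diaminopimelate is present, so VelK is active.
With repressor VelK bound, *kulX* is not transcribed.
So KulX is not produced.
Quinate is present, so WexW is inactive.
Required activator KulX is absent, so *haxV* is not transcribed.
So HaxV is not produced.
Co²⁺ is present, so BexD is active.
Zn²⁺ is absent, so PurC is active.
Tagatose is present, so SibJ is active.
Itaconate is present, so CilC is inactive.
No repressor is bound and SibJ is active, so *ulmV* is transcribed.
So UlmV is produced and active.
With repressor PurC bound, *purX* is not transcribed.
So PurX is not produced.
No repressor is bound and BexD is active, so *zorQ* is transcribed.
So ZorQ is produced and active.
Ni²⁺ is absent, so LomN is inactive.
With repressor ZorQ bound, *holM* is not transcribed.

OFF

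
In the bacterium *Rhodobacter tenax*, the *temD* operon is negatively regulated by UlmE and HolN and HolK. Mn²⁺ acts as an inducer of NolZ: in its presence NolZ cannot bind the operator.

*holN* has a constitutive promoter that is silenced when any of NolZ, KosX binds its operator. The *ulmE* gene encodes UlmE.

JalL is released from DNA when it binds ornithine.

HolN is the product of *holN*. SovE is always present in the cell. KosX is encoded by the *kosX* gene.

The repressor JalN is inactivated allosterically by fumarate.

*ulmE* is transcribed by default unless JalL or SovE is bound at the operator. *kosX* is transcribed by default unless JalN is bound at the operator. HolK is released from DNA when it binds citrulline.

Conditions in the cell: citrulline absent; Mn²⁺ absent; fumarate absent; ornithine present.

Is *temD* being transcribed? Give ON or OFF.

OFF

Ornithine is present, so JalL is inactive.
SovE is produced constitutively and is active.
With repressor SovE bound, *ulmE* is not transcribed.
So UlmE is not produced.
Mn²⁺ is absent, so NolZ is active.
Fumarate is absent, so JalN is active.
With repressor JalN bound, *kosX* is not transcribed.
So KosX is not produced.
With repressor NolZ bound, *holN* is not transcribed.
So HolN is not produced.
Citrulline is absent, so HolK is active.
With repressor HolK bound, *temD* is not transcribed.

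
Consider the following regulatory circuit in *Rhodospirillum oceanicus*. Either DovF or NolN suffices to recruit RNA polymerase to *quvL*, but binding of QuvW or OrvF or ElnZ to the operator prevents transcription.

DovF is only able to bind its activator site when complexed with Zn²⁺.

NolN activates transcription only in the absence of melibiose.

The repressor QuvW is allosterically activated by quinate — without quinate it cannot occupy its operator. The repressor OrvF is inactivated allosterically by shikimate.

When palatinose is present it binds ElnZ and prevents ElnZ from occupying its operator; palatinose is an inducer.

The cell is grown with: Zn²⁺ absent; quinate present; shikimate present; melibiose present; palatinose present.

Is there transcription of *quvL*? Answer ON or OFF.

Quinate is present, so QuvW is active.
Shikimate is present, so OrvF is inactive.
Zn²⁺ is absent, so DovF is inactive.
Melibiose is present, so NolN is inactive.
Palatinose is present, so ElnZ is inactive.
With repressor QuvW bound, *quvL* is not transcribed.

OFF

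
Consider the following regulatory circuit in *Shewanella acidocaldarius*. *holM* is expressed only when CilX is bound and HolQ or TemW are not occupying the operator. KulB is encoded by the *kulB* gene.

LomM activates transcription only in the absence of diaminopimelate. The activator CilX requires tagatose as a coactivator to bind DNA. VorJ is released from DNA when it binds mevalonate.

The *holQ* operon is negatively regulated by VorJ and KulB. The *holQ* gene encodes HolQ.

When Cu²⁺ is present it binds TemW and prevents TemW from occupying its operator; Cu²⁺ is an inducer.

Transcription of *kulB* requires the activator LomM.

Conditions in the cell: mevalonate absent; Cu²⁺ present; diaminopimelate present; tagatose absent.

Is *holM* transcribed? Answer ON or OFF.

Mevalonate is absent, so VorJ is active.
Diaminopimelate is present, so LomM is inactive.
Required activator LomM is absent, so *kulB* is not transcribed.
So KulB is not produced.
With repressor VorJ bound, *holQ* is not transcribed.
So HolQ is not produced.
Cu²⁺ is present, so TemW is inactive.
Tagatose is absent, so CilX is inactive.
Required activator CilX is absent, so *holM* is not transcribed.

OFF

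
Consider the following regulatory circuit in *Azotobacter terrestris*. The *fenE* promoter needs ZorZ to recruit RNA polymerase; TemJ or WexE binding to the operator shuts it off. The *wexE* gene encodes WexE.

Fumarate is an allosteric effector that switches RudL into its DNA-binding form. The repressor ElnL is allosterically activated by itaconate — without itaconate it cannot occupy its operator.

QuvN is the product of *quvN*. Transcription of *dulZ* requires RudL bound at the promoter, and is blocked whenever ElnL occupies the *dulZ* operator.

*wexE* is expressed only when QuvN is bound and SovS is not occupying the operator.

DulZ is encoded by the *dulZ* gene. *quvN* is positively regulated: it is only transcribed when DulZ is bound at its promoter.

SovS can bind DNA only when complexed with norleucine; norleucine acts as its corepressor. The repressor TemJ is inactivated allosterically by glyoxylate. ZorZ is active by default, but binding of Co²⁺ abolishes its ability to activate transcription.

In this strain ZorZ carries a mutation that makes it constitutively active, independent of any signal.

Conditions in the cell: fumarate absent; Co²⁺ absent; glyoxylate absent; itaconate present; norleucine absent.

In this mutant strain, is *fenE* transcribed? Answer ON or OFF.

OFF

ZorZ is constitutively active in this strain.
Glyoxylate is absent, so TemJ is active.
Itaconate is present, so ElnL is active.
Fumarate is absent, so RudL is inactive.
With repressor ElnL bound, *dulZ* is not transcribed.
So DulZ is not produced.
Required activator DulZ is absent, so *quvN* is not transcribed.
So QuvN is not produced.
Norleucine is absent, so SovS is inactive.
Required activator QuvN is absent, so *wexE* is not transcribed.
So WexE is not produced.
With repressor TemJ bound, *fenE* is not transcribed.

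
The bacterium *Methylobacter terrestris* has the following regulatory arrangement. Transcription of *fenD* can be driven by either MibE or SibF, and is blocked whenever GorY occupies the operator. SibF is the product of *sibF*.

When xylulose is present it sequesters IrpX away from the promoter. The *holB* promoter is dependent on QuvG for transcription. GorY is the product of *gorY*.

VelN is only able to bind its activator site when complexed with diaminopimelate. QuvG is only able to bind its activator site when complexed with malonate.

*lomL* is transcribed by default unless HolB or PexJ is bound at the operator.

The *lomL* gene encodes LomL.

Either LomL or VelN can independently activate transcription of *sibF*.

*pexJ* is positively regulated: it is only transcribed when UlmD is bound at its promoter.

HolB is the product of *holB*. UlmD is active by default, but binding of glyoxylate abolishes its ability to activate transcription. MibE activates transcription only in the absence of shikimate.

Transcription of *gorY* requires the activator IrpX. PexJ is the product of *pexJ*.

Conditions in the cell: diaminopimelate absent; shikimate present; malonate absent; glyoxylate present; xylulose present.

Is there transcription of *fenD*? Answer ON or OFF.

ON

Xylulose is present, so IrpX is inactive.
Required activator IrpX is absent, so *gorY* is not transcribed.
So GorY is not produced.
Shikimate is present, so MibE is inactive.
Malonate is absent, so QuvG is inactive.
Required activator QuvG is absent, so *holB* is not transcribed.
So HolB is not produced.
Glyoxylate is present, so UlmD is inactive.
Required activator UlmD is absent, so *pexJ* is not transcribed.
So PexJ is not produced.
With no repressor bound, *lomL* is transcribed.
So LomL is produced and active.
Diaminopimelate is absent, so VelN is inactive.
Activator LomL is present, so *sibF* is transcribed.
So SibF is produced and active.
Activator SibF is present, so *fenD* is transcribed.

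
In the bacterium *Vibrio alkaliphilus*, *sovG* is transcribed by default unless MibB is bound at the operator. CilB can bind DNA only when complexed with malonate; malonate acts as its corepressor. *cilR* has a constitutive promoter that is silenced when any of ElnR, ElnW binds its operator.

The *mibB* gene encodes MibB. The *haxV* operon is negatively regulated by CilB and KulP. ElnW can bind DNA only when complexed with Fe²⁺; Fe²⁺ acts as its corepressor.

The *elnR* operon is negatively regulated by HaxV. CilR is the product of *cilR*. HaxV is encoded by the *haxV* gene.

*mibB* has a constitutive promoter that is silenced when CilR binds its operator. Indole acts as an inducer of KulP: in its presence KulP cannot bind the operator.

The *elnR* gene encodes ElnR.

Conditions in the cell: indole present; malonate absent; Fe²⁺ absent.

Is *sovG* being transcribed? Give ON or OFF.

Malonate is absent, so CilB is inactive.
Indole is present, so KulP is inactive.
With no repressor bound, *haxV* is transcribed.
So HaxV is produced and active.
With repressor HaxV bound, *elnR* is not transcribed.
So ElnR is not produced.
Fe²⁺ is absent, so ElnW is inactive.
With no repressor bound, *cilR* is transcribed.
So CilR is produced and active.
With repressor CilR bound, *mibB* is not transcribed.
So MibB is not produced.
With no repressor bound, *sovG* is transcribed.

ON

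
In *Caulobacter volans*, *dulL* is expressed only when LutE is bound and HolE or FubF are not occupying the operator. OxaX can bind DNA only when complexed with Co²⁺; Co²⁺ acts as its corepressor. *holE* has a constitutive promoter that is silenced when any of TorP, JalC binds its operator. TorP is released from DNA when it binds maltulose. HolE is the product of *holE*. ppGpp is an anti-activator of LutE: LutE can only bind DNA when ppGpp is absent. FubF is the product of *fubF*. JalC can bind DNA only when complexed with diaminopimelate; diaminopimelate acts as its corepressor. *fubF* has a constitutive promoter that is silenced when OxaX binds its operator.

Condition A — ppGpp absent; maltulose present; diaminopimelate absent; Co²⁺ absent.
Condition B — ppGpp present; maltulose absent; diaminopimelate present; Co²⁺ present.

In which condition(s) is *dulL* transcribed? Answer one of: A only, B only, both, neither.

neither

Condition A:
ppGpp is absent, so LutE is active.
Maltulose is present, so TorP is inactive.
Diaminopimelate is absent, so JalC is inactive.
With no repressor bound, *holE* is transcribed.
So HolE is produced and active.
Co²⁺ is absent, so OxaX is inactive.
With no repressor bound, *fubF* is transcribed.
So FubF is produced and active.
With repressor HolE bound, *dulL* is not transcribed.
→ *dulL* is OFF in A.
Condition B:
ppGpp is present, so LutE is inactive.
Maltulose is absent, so TorP is active.
Diaminopimelate is present, so JalC is active.
With repressor TorP bound, *holE* is not transcribed.
So HolE is not produced.
Co²⁺ is present, so OxaX is active.
With repressor OxaX bound, *fubF* is not transcribed.
So FubF is not produced.
Required activator LutE is absent, so *dulL* is not transcribed.
→ *dulL* is OFF in B.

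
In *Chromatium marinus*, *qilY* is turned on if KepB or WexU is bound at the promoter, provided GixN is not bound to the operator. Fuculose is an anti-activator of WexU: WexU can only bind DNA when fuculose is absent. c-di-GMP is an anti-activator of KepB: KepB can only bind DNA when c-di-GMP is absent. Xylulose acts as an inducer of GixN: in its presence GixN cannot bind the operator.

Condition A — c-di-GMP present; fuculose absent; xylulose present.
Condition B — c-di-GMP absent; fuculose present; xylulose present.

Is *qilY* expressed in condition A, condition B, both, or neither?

both

Condition A:
c-di-GMP is present, so KepB is inactive.
Fuculose is absent, so WexU is active.
Xylulose is present, so GixN is inactive.
Activator WexU is present, so *qilY* is transcribed.
→ *qilY* is ON in A.
Condition B:
c-di-GMP is absent, so KepB is active.
Fuculose is present, so WexU is inactive.
Xylulose is present, so GixN is inactive.
Activator KepB is present, so *qilY* is transcribed.
→ *qilY* is ON in B.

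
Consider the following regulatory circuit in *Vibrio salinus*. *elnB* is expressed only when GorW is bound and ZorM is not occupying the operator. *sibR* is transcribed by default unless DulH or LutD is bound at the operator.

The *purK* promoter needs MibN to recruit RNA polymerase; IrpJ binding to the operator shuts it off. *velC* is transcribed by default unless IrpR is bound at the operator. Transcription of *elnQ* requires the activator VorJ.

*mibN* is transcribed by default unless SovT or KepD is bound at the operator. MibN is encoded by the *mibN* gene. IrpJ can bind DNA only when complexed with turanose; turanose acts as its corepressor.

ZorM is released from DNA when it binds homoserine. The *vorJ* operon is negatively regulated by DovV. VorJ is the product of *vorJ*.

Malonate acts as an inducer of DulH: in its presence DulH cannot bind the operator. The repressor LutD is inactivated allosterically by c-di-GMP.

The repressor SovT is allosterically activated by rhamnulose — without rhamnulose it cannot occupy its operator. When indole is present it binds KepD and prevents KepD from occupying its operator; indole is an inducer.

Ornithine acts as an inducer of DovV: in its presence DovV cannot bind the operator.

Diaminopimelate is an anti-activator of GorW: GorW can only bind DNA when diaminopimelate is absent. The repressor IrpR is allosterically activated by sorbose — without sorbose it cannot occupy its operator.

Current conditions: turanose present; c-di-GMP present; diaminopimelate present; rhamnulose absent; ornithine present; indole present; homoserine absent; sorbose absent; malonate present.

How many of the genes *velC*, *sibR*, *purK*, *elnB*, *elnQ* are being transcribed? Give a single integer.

Sorbose is absent, so IrpR is inactive.
With no repressor bound, *velC* is transcribed.
→ *velC* is ON.
Malonate is present, so DulH is inactive.
c-di-GMP is present, so LutD is inactive.
With no repressor bound, *sibR* is transcribed.
→ *sibR* is ON.
Rhamnulose is absent, so SovT is inactive.
Indole is present, so KepD is inactive.
With no repressor bound, *mibN* is transcribed.
So MibN is produced and active.
Turanose is present, so IrpJ is active.
With repressor IrpJ bound, *purK* is not transcribed.
→ *purK* is OFF.
Diaminopimelate is present, so GorW is inactive.
Homoserine is absent, so ZorM is active.
With repressor ZorM bound, *elnB* is not transcribed.
→ *elnB* is OFF.
Ornithine is present, so DovV is inactive.
With no repressor bound, *vorJ* is transcribed.
So VorJ is produced and active.
No repressor is bound and VorJ is active, so *elnQ* is transcribed.
→ *elnQ* is ON.
3 of the 5 genes are transcribed.

3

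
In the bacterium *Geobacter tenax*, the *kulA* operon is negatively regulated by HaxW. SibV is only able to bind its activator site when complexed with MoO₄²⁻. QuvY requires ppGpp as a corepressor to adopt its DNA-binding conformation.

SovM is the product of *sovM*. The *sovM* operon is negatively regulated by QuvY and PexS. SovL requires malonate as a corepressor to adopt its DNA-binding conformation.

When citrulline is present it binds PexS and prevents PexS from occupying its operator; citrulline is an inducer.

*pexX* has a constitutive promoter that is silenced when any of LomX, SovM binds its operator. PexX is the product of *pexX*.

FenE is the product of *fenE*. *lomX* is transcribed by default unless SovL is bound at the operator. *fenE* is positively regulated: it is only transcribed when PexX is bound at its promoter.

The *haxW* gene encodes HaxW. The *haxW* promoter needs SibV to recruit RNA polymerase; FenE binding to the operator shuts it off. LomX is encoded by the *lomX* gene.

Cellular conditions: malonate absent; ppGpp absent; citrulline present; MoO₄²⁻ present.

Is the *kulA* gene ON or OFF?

Malonate is absent, so SovL is inactive.
With no repressor bound, *lomX* is transcribed.
So LomX is produced and active.
ppGpp is absent, so QuvY is inactive.
Citrulline is present, so PexS is inactive.
With no repressor bound, *sovM* is transcribed.
So SovM is produced and active.
With repressor LomX bound, *pexX* is not transcribed.
So PexX is not produced.
Required activator PexX is absent, so *fenE* is not transcribed.
So FenE is not produced.
MoO₄²⁻ is present, so SibV is active.
No repressor is bound and SibV is active, so *haxW* is transcribed.
So HaxW is produced and active.
With repressor HaxW bound, *kulA* is not transcribed.

OFF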